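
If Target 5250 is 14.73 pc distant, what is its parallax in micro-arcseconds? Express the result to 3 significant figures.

p = 1/d = 1/14.73 = 0.067889 arcsec.
= 0.067889 × 10⁶ = 67889 μas.

67900 μas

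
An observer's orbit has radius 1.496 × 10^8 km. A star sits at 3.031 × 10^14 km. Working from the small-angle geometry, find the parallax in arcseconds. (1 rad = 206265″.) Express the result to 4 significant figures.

θ ≈ B/d = (1.496 × 10^8) / (3.031 × 10^14) = 4.9357 × 10^-7 rad.
In arcseconds: 4.9357 × 10^-7 × 206265 = 0.10181″.

0.1018 arcsec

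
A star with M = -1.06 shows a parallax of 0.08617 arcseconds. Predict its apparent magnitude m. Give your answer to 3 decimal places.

m = -0.737

d = 1/p = 1/0.08617″ = 11.605 pc.
m − M = 5 log₁₀ d − 5 = 5 log₁₀(11.605) − 5 = 5.3232 − 5 = 0.3232.
m = M + (m − M) = -1.06 + 0.3232 = -0.737.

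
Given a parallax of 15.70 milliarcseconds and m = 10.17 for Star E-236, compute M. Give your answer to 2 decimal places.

M = 6.15

d = 1/p = 1/0.01570″ = 63.694 pc.
m − M = 5 log₁₀(63.694) − 5 = 9.0205 − 5 = 4.0205.
M = m − (m − M) = 10.17 − 4.0205 = 6.15.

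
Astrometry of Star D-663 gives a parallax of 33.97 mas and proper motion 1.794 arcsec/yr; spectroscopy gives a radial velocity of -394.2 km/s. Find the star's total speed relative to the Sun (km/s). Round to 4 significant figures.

d = 1/p = 1/0.03397″ = 29.438 pc.
v_t = 4.740 μ d = 4.740 × 1.794 × 29.438 = 250.33 km/s.
v = √(v_r² + v_t²) = √((-394.2)² + 250.33²) = √218059 = 466.97 km/s.

467.0 km/s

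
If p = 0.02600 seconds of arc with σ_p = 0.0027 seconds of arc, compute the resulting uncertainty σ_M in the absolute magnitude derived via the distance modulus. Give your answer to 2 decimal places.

M = m − 5 log₁₀ d + 5 = m + 5 log₁₀ p + 5, so ∂M/∂p = 5/(p ln 10).
σ_M = (5/ln 10) · (σ_p/p) = 2.1715 × 0.0027/0.02600 = 2.1715 × 0.10385 = 0.22551.

σ_M = 0.23 mag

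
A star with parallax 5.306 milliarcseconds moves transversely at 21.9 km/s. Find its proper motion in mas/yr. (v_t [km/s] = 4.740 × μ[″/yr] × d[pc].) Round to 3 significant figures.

d = 1/p = 1/0.005306″ = 188.47 pc.
μ = v_t / (4.74 d) = 21.9 / (4.74 × 188.47) = 21.9 / 893.35 = 0.024514 ″/yr = 24.514 mas/yr.

24.5 mas/yr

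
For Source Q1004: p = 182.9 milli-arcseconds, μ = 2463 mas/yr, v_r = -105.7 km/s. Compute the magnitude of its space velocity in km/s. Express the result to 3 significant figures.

d = 1/p = 1/0.1829″ = 5.4675 pc.
μ = 2463 mas/yr = 2.463 ″/yr.
v_t = 4.740 μ d = 4.740 × 2.463 × 5.4675 = 63.831 km/s.
v = √(v_r² + v_t²) = √((-105.7)² + 63.831²) = √15246.9 = 123.48 km/s.

123 km/s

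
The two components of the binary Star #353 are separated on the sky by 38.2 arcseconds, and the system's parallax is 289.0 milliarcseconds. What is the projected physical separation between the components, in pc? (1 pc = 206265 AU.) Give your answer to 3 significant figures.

d = 1/p = 1/0.2890″ = 3.4602 pc.
At distance d (pc), an angle of θ arcsec spans θ·d AU: s = 38.2 × 3.4602 = 132.18 AU.
= 132.18 / 206265 = 0.00064083 pc.

0.000641 pc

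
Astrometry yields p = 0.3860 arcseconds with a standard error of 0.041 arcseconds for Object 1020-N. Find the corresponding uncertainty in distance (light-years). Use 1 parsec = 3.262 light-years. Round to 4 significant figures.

d = 1/p, so σ_d = σ_p / p².
σ_d = 0.0410 / (0.3860)² = 0.0410 / 0.149 = 0.27517 pc = 0.27517 × 3.262 ly = 0.8976 ly.

0.8976 ly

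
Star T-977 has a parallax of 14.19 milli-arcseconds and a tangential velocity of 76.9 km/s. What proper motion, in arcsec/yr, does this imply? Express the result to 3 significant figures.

d = 1/p = 1/0.01419″ = 70.472 pc.
μ = v_t / (4.74 d) = 76.9 / (4.74 × 70.472) = 76.9 / 334.04 = 0.23021 ″/yr.

0.230 arcsec/yr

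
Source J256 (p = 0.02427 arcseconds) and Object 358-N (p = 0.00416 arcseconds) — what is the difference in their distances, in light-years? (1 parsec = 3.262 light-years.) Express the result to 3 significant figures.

650 ly

d_A = 1/0.02427″ = 41.203 pc; d_B = 1/0.004160″ = 240.38 pc.
|d_B − d_A| = |240.38 − 41.203| = 199.18 pc = 199.18 × 3.262 ly = 649.73 ly.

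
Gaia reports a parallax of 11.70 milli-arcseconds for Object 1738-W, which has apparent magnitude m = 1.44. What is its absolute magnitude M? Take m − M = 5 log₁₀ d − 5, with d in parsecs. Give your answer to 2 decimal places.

M = -3.22

d = 1/p = 1/0.01170″ = 85.47 pc.
m − M = 5 log₁₀(85.47) − 5 = 9.6591 − 5 = 4.6591.
M = m − (m − M) = 1.44 − 4.6591 = -3.22.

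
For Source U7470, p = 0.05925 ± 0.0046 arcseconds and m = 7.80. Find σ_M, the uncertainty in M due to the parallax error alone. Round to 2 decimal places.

σ_M = 0.17 mag

M = m − 5 log₁₀ d + 5 = m + 5 log₁₀ p + 5, so ∂M/∂p = 5/(p ln 10).
σ_M = (5/ln 10) · (σ_p/p) = 2.1715 × 0.0046/0.05925 = 2.1715 × 0.077637 = 0.16859.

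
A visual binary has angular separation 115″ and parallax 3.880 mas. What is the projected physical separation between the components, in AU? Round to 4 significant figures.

29640 AU

d = 1/p = 1/0.003880″ = 257.73 pc.
At distance d (pc), an angle of θ arcsec spans θ·d AU: s = 115 × 257.73 = 29639 AU.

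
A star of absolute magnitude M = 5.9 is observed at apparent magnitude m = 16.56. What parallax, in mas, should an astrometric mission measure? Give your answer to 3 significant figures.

0.738 mas

m − M = 16.56 − 5.9 = 10.66.
d = 10^((m−M)/5 + 1) = 10^3.132 = 1355.2 pc.
p = 1/d = 1/1355.2 = 0.0007379 arcsec = 0.7379 mas.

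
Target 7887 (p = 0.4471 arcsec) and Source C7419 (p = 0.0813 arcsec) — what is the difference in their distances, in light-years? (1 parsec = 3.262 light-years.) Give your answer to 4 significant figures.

32.83 ly

d_A = 1/0.4471″ = 2.2366 pc; d_B = 1/0.08130″ = 12.3 pc.
|d_B − d_A| = |12.3 − 2.2366| = 10.063 pc = 10.063 × 3.262 ly = 32.826 ly.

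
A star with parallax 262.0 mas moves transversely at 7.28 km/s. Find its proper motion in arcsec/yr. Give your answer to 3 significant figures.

0.402 arcsec/yr

d = 1/p = 1/0.2620″ = 3.8168 pc.
μ = v_t / (4.74 d) = 7.28 / (4.74 × 3.8168) = 7.28 / 18.092 = 0.40239 ″/yr.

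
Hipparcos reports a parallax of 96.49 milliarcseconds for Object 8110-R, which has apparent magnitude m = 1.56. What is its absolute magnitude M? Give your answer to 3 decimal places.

M = 1.482

d = 1/p = 1/0.09649″ = 10.364 pc.
m − M = 5 log₁₀(10.364) − 5 = 5.0776 − 5 = 0.0776.
M = m − (m − M) = 1.56 − 0.0776 = 1.482.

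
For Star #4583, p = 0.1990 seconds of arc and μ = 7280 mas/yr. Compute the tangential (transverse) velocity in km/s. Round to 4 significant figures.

173.4 km/s

d = 1/p = 1/0.1990″ = 5.0251 pc.
μ = 7280 mas/yr = 7.28 ″/yr.
v_t = 4.74 × μ × d = 4.74 × 7.28 × 5.0251 = 173.4 km/s.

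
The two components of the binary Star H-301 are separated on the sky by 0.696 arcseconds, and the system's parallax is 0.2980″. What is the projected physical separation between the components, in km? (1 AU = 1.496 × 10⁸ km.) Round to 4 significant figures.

d = 1/p = 1/0.2980″ = 3.3557 pc.
At distance d (pc), an angle of θ arcsec spans θ·d AU: s = 0.696 × 3.3557 = 2.3356 AU.
= 2.3356 × 1.496 × 10⁸ km = 3.4941 × 10^8 km.

3.494 × 10^8 km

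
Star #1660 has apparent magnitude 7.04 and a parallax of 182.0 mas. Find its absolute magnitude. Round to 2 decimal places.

M = 8.34

d = 1/p = 1/0.1820″ = 5.4945 pc.
m − M = 5 log₁₀(5.4945) − 5 = 3.6996 − 5 = -1.3004.
M = m − (m − M) = 7.04 − (-1.3004) = 8.34.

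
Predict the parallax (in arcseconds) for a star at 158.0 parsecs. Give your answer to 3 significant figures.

0.00633 arcsec

p = 1/d = 1/158 = 0.0063291 arcsec.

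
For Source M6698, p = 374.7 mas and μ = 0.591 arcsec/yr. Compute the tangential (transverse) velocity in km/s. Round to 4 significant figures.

7.476 km/s

d = 1/p = 1/0.3747″ = 2.6688 pc.
v_t = 4.74 × μ × d = 4.74 × 0.591 × 2.6688 = 7.4762 km/s.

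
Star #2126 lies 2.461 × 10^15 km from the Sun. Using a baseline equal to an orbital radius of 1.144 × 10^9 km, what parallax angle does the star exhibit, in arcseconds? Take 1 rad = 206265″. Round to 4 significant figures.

θ ≈ B/d = (1.144 × 10^9) / (2.461 × 10^15) = 4.6485 × 10^-7 rad.
In arcseconds: 4.6485 × 10^-7 × 206265 = 0.095882″.

0.09588 arcsec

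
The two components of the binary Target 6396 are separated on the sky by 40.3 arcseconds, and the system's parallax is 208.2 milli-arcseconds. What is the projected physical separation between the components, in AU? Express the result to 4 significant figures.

d = 1/p = 1/0.2082″ = 4.8031 pc.
At distance d (pc), an angle of θ arcsec spans θ·d AU: s = 40.3 × 4.8031 = 193.56 AU.

193.6 AU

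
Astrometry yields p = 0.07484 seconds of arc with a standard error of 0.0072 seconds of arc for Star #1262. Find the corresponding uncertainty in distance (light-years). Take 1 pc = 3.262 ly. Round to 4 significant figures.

4.193 ly

d = 1/p, so σ_d = σ_p / p².
σ_d = 0.00720 / (0.07484)² = 0.00720 / 0.005601 = 1.2855 pc = 1.2855 × 3.262 ly = 4.1933 ly.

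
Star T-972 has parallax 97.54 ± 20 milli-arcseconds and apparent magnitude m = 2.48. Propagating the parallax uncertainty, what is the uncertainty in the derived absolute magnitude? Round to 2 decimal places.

σ_M = 0.45 mag

M = m − 5 log₁₀ d + 5 = m + 5 log₁₀ p + 5, so ∂M/∂p = 5/(p ln 10).
σ_M = (5/ln 10) · (σ_p/p) = 2.1715 × 20/97.54 = 2.1715 × 0.20504 = 0.44524.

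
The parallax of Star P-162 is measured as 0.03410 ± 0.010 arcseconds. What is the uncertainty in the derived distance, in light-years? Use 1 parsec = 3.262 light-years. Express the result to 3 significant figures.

d = 1/p, so σ_d = σ_p / p².
σ_d = 0.0100 / (0.03410)² = 0.0100 / 0.0011628 = 8.5999 pc = 8.5999 × 3.262 ly = 28.053 ly.

28.1 ly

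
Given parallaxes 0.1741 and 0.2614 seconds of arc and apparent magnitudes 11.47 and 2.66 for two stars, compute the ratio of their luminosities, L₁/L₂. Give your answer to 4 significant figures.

d₁ = 1/p₁ = 1/0.1741″ = 5.7438 pc; d₂ = 1/p₂ = 1/0.2614″ = 3.8256 pc.
M₁ = m₁ − 5 log₁₀ d₁ + 5 = 11.47 − 3.7960 + 5 = 12.6740.
M₂ = 2.66 − 2.9135 + 5 = 4.7465.
L₁/L₂ = 10^(0.4(M₂ − M₁)) = 10^(0.4 × (-7.9275)) = 10^(-3.17100) = 0.00067453.

L₁/L₂ = 0.0006745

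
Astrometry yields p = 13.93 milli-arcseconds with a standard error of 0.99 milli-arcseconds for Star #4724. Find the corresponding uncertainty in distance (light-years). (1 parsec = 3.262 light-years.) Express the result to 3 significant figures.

d = 1/p, so σ_d = σ_p / p².
σ_d = 0.000990 / (0.01393)² = 0.000990 / 0.00019404 = 5.102 pc = 5.102 × 3.262 ly = 16.643 ly.

16.6 ly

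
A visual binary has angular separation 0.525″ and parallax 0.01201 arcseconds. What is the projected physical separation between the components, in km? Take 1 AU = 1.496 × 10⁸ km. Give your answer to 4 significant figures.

6.540 × 10^9 km

d = 1/p = 1/0.01201″ = 83.264 pc.
At distance d (pc), an angle of θ arcsec spans θ·d AU: s = 0.525 × 83.264 = 43.714 AU.
= 43.714 × 1.496 × 10⁸ km = 6.5396 × 10^9 km.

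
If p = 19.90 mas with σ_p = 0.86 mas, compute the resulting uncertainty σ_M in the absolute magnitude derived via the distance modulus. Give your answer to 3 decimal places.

σ_M = 0.094 mag

M = m − 5 log₁₀ d + 5 = m + 5 log₁₀ p + 5, so ∂M/∂p = 5/(p ln 10).
σ_M = (5/ln 10) · (σ_p/p) = 2.1715 × 0.86/19.90 = 2.1715 × 0.043216 = 0.093844.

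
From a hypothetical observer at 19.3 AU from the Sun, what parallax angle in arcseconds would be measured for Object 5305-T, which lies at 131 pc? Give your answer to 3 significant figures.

p (arcsec) = B (AU) / d (pc).
p = 19.3 / 131 = 0.14733 arcsec.

0.147 arcsec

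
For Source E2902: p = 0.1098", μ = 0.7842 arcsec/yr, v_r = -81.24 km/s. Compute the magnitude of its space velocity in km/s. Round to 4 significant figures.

d = 1/p = 1/0.1098″ = 9.1075 pc.
v_t = 4.740 μ d = 4.740 × 0.7842 × 9.1075 = 33.854 km/s.
v = √(v_r² + v_t²) = √((-81.24)² + 33.854²) = √7746.03 = 88.012 km/s.

88.01 km/s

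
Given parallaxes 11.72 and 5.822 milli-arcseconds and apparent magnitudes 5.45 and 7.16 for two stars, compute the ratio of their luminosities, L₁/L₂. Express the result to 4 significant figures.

L₁/L₂ = 1.192

d₁ = 1/p₁ = 1/0.01172″ = 85.324 pc; d₂ = 1/p₂ = 1/0.005822″ = 171.76 pc.
M₁ = m₁ − 5 log₁₀ d₁ + 5 = 5.45 − 9.6554 + 5 = 0.7946.
M₂ = 7.16 − 11.1746 + 5 = 0.9854.
L₁/L₂ = 10^(0.4(M₂ − M₁)) = 10^(0.4 × 0.1908) = 10^0.07632 = 1.1921.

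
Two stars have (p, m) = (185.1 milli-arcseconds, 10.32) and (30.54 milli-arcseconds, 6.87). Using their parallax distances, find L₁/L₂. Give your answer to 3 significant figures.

L₁/L₂ = 0.00113

d₁ = 1/p₁ = 1/0.1851″ = 5.4025 pc; d₂ = 1/p₂ = 1/0.03054″ = 32.744 pc.
M₁ = m₁ − 5 log₁₀ d₁ + 5 = 10.32 − 3.6630 + 5 = 11.6570.
M₂ = 6.87 − 7.5757 + 5 = 4.2943.
L₁/L₂ = 10^(0.4(M₂ − M₁)) = 10^(0.4 × (-7.3627)) = 10^(-2.94508) = 0.0011348.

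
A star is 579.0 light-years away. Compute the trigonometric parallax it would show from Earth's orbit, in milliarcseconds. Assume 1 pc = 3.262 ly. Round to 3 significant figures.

d = 579.0 ly ÷ 3.262 = 177.5 pc.
p = 1/d = 1/177.5 = 0.0056338 arcsec.
= 0.0056338 × 1000 = 5.6338 mas.

5.63 mas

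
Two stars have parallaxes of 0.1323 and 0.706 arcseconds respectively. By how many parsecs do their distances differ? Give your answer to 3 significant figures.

6.14 pc

d_A = 1/0.1323″ = 7.5586 pc; d_B = 1/0.7060″ = 1.4164 pc.
|d_B − d_A| = |1.4164 − 7.5586| = 6.1422 pc.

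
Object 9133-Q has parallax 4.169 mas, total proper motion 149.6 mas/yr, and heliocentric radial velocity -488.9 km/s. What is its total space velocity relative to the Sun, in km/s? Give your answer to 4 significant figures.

517.6 km/s

d = 1/p = 1/0.004169″ = 239.87 pc.
μ = 149.6 mas/yr = 0.1496 ″/yr.
v_t = 4.740 μ d = 4.740 × 0.1496 × 239.87 = 170.09 km/s.
v = √(v_r² + v_t²) = √((-488.9)² + 170.09²) = √267954 = 517.64 km/s.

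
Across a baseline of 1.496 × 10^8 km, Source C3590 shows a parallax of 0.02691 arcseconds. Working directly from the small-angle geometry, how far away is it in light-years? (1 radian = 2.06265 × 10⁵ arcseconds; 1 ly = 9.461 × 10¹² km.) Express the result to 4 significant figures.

θ = 0.02691″ = 0.02691/206265 = 1.3046 × 10^-7 rad.
d = B/θ = (1.496 × 10^8) / (1.3046 × 10^-7) = 1.1467 × 10^15 km = (1.1467 × 10^15) / (9.461 × 10^12) ly = 121.2 ly.

121.2 ly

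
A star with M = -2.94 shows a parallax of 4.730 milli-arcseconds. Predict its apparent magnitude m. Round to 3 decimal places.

m = 3.686

d = 1/p = 1/0.004730″ = 211.42 pc.
m − M = 5 log₁₀ d − 5 = 5 log₁₀(211.42) − 5 = 11.6257 − 5 = 6.6257.
m = M + (m − M) = -2.94 + 6.6257 = 3.686.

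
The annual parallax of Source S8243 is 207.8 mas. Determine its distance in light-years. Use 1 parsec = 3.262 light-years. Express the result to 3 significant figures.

15.7 light years

p = 207.8 mas = 0.2078 arcsec.
d = 1/p = 1/0.2078 = 4.8123 pc.
In light-years: 4.8123 × 3.262 = 15.698 ly.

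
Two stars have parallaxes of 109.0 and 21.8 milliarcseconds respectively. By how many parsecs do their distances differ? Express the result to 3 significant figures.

36.7 pc

d_A = 1/0.1090″ = 9.1743 pc; d_B = 1/0.02180″ = 45.872 pc.
|d_B − d_A| = |45.872 − 9.1743| = 36.698 pc.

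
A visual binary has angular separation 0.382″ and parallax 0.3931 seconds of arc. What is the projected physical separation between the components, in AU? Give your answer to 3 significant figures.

d = 1/p = 1/0.3931″ = 2.5439 pc.
At distance d (pc), an angle of θ arcsec spans θ·d AU: s = 0.382 × 2.5439 = 0.97177 AU.

0.972 AU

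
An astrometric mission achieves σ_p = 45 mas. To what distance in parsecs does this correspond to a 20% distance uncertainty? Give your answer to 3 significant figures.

4.44 pc

σ_d/d = σ_p/p, so the condition is σ_p/p ≤ 0.20, i.e. p ≥ σ_p/0.20.
p_min = 45/0.20 = 225 mas = 0.225 arcsec.
d_max = 1/p_min = 1/0.225 = 4.4444 pc.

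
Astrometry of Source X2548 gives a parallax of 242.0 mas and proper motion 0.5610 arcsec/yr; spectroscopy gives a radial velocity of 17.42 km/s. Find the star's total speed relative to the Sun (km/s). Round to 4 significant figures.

d = 1/p = 1/0.2420″ = 4.1322 pc.
v_t = 4.740 μ d = 4.740 × 0.5610 × 4.1322 = 10.988 km/s.
v = √(v_r² + v_t²) = √(17.42² + 10.988²) = √424.193 = 20.596 km/s.

20.60 km/s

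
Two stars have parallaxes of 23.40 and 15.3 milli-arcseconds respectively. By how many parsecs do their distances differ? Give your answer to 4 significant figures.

22.62 pc

d_A = 1/0.02340″ = 42.735 pc; d_B = 1/0.01530″ = 65.359 pc.
|d_B − d_A| = |65.359 − 42.735| = 22.624 pc.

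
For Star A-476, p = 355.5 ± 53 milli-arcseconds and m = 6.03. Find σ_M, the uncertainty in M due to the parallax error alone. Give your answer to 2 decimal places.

σ_M = 0.32 mag

M = m − 5 log₁₀ d + 5 = m + 5 log₁₀ p + 5, so ∂M/∂p = 5/(p ln 10).
σ_M = (5/ln 10) · (σ_p/p) = 2.1715 × 53/355.5 = 2.1715 × 0.14909 = 0.32375.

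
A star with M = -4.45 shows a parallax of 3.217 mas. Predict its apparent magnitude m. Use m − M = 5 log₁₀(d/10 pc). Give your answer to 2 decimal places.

m = 3.01

d = 1/p = 1/0.003217″ = 310.85 pc.
m − M = 5 log₁₀ d − 5 = 5 log₁₀(310.85) − 5 = 12.4628 − 5 = 7.4628.
m = M + (m − M) = -4.45 + 7.4628 = 3.01.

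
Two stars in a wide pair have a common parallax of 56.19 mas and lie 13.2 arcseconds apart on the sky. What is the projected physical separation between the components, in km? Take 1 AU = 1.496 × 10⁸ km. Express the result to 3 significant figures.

d = 1/p = 1/0.05619″ = 17.797 pc.
At distance d (pc), an angle of θ arcsec spans θ·d AU: s = 13.2 × 17.797 = 234.92 AU.
= 234.92 × 1.496 × 10⁸ km = 3.5144 × 10^10 km.

3.51 × 10^10 km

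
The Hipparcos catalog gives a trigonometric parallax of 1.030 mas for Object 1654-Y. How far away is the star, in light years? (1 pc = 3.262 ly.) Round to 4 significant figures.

p = 1.030 mas = 0.001030 arcsec.
d = 1/p = 1/0.001030 = 970.87 pc.
In light-years: 970.87 × 3.262 = 3167 ly.

3167 light years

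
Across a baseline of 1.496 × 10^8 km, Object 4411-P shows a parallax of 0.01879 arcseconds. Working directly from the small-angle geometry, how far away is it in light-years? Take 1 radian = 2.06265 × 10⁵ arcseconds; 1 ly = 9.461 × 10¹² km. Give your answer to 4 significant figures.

173.6 ly

θ = 0.01879″ = 0.01879/206265 = 9.1096 × 10^-8 rad.
d = B/θ = (1.496 × 10^8) / (9.1096 × 10^-8) = 1.6422 × 10^15 km = (1.6422 × 10^15) / (9.461 × 10^12) ly = 173.58 ly.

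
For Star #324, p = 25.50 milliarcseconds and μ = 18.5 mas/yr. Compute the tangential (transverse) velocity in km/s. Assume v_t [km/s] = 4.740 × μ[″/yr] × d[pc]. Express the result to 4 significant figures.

d = 1/p = 1/0.02550″ = 39.216 pc.
μ = 18.5 mas/yr = 0.0185 ″/yr.
v_t = 4.74 × μ × d = 4.74 × 0.0185 × 39.216 = 3.4389 km/s.

3.439 km/s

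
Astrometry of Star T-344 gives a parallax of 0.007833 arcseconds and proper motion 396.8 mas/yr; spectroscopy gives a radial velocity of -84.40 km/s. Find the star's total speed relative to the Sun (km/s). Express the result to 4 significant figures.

d = 1/p = 1/0.007833″ = 127.67 pc.
μ = 396.8 mas/yr = 0.3968 ″/yr.
v_t = 4.740 μ d = 4.740 × 0.3968 × 127.67 = 240.13 km/s.
v = √(v_r² + v_t²) = √((-84.40)² + 240.13²) = √64785.8 = 254.53 km/s.

254.5 km/s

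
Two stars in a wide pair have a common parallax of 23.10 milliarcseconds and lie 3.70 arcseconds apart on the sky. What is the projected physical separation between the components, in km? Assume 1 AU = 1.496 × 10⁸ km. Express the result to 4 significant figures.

d = 1/p = 1/0.02310″ = 43.29 pc.
At distance d (pc), an angle of θ arcsec spans θ·d AU: s = 3.70 × 43.29 = 160.17 AU.
= 160.17 × 1.496 × 10⁸ km = 2.3961 × 10^10 km.

2.396 × 10^10 km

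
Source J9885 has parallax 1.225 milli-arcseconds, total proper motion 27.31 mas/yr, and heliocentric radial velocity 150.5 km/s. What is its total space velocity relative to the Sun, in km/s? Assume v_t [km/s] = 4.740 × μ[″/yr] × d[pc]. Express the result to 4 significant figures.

d = 1/p = 1/0.001225″ = 816.33 pc.
μ = 27.31 mas/yr = 0.02731 ″/yr.
v_t = 4.740 μ d = 4.740 × 0.02731 × 816.33 = 105.67 km/s.
v = √(v_r² + v_t²) = √(150.5² + 105.67²) = √33816.4 = 183.89 km/s.

183.9 km/s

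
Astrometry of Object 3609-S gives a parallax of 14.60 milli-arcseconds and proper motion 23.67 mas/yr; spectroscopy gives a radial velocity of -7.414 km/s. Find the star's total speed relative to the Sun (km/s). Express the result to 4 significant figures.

d = 1/p = 1/0.01460″ = 68.493 pc.
μ = 23.67 mas/yr = 0.02367 ″/yr.
v_t = 4.740 μ d = 4.740 × 0.02367 × 68.493 = 7.6846 km/s.
v = √(v_r² + v_t²) = √((-7.414)² + 7.6846²) = √114.02 = 10.678 km/s.

10.68 km/s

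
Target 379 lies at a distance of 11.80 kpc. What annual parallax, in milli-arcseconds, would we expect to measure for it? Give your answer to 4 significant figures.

d = 11.80 kpc = 11800 pc.
p = 1/d = 1/11800 = 0.000084746 arcsec.
= 0.000084746 × 1000 = 0.084746 mas.

0.08475 mas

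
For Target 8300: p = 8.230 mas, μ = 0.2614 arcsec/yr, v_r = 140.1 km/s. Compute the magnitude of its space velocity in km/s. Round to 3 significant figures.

206 km/s

d = 1/p = 1/0.008230″ = 121.51 pc.
v_t = 4.740 μ d = 4.740 × 0.2614 × 121.51 = 150.56 km/s.
v = √(v_r² + v_t²) = √(140.1² + 150.56²) = √42296.3 = 205.66 km/s.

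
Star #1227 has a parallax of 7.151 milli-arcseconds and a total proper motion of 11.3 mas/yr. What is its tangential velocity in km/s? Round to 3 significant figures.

d = 1/p = 1/0.007151″ = 139.84 pc.
μ = 11.3 mas/yr = 0.0113 ″/yr.
v_t = 4.74 × μ × d = 4.74 × 0.0113 × 139.84 = 7.4901 km/s.

7.49 km/s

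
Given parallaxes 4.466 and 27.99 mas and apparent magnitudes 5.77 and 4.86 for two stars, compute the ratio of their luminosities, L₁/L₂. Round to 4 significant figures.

L₁/L₂ = 16.99

d₁ = 1/p₁ = 1/0.004466″ = 223.91 pc; d₂ = 1/p₂ = 1/0.02799″ = 35.727 pc.
M₁ = m₁ − 5 log₁₀ d₁ + 5 = 5.77 − 11.7504 + 5 = -0.9804.
M₂ = 4.86 − 7.7650 + 5 = 2.0950.
L₁/L₂ = 10^(0.4(M₂ − M₁)) = 10^(0.4 × 3.0754) = 10^1.23016 = 16.989.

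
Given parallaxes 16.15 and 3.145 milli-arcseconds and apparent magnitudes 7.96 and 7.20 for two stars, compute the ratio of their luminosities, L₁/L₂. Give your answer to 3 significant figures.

L₁/L₂ = 0.0188

d₁ = 1/p₁ = 1/0.01615″ = 61.92 pc; d₂ = 1/p₂ = 1/0.003145″ = 317.97 pc.
M₁ = m₁ − 5 log₁₀ d₁ + 5 = 7.96 − 8.9592 + 5 = 4.0008.
M₂ = 7.20 − 12.5119 + 5 = -0.3119.
L₁/L₂ = 10^(0.4(M₂ − M₁)) = 10^(0.4 × (-4.3127)) = 10^(-1.72508) = 0.018833.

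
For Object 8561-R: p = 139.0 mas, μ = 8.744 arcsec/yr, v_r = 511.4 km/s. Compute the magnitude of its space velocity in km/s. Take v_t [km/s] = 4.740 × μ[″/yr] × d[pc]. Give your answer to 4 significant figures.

d = 1/p = 1/0.1390″ = 7.1942 pc.
v_t = 4.740 μ d = 4.740 × 8.744 × 7.1942 = 298.17 km/s.
v = √(v_r² + v_t²) = √(511.4² + 298.17²) = √350435 = 591.98 km/s.

592.0 km/s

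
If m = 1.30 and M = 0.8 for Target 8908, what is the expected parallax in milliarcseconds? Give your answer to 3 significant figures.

79.4 mas

m − M = 1.30 − 0.8 = 0.50.
d = 10^((m−M)/5 + 1) = 10^1.100 = 12.589 pc.
p = 1/d = 1/12.589 = 0.079434 arcsec = 79.434 mas.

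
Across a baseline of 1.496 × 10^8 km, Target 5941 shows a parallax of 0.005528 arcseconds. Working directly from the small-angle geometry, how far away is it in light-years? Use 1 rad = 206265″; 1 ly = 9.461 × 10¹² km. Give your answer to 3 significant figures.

590 ly

θ = 0.005528″ = 0.005528/206265 = 2.6800 × 10^-8 rad.
d = B/θ = (1.496 × 10^8) / (2.6800 × 10^-8) = 5.5821 × 10^15 km = (5.5821 × 10^15) / (9.461 × 10^12) ly = 590.01 ly.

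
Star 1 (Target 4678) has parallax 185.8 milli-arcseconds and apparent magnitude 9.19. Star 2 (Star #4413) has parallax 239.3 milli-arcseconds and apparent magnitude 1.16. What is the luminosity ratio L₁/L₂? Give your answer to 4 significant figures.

d₁ = 1/p₁ = 1/0.1858″ = 5.3821 pc; d₂ = 1/p₂ = 1/0.2393″ = 4.1789 pc.
M₁ = m₁ − 5 log₁₀ d₁ + 5 = 9.19 − 3.6548 + 5 = 10.5352.
M₂ = 1.16 − 3.1053 + 5 = 3.0547.
L₁/L₂ = 10^(0.4(M₂ − M₁)) = 10^(0.4 × (-7.4805)) = 10^(-2.99220) = 0.0010181.

L₁/L₂ = 0.001018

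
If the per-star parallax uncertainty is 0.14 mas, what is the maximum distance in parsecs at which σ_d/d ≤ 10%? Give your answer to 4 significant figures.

714.3 pc

σ_d/d = σ_p/p, so the condition is σ_p/p ≤ 0.10, i.e. p ≥ σ_p/0.10.
p_min = 0.14/0.10 = 1.4 mas = 0.0014 arcsec.
d_max = 1/p_min = 1/0.0014 = 714.29 pc.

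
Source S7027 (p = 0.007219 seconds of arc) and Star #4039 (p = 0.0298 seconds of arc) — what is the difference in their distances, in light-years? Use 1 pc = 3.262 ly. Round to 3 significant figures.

342 ly

d_A = 1/0.007219″ = 138.52 pc; d_B = 1/0.02980″ = 33.557 pc.
|d_B − d_A| = |33.557 − 138.52| = 104.96 pc = 104.96 × 3.262 ly = 342.38 ly.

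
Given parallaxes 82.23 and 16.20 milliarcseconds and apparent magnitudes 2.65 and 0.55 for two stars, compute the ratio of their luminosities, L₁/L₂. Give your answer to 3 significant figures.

L₁/L₂ = 0.00561

d₁ = 1/p₁ = 1/0.08223″ = 12.161 pc; d₂ = 1/p₂ = 1/0.01620″ = 61.728 pc.
M₁ = m₁ − 5 log₁₀ d₁ + 5 = 2.65 − 5.4248 + 5 = 2.2252.
M₂ = 0.55 − 8.9524 + 5 = -3.4024.
L₁/L₂ = 10^(0.4(M₂ − M₁)) = 10^(0.4 × (-5.6276)) = 10^(-2.25104) = 0.00561.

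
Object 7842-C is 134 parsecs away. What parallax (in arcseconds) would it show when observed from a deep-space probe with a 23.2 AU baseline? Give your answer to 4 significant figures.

p (arcsec) = B (AU) / d (pc).
p = 23.2 / 134 = 0.17313 arcsec.

0.1731 arcsec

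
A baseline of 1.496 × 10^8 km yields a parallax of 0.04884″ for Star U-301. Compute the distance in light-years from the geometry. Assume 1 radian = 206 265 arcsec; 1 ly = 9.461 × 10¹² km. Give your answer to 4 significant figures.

θ = 0.04884″ = 0.04884/206265 = 2.3678 × 10^-7 rad.
d = B/θ = (1.496 × 10^8) / (2.3678 × 10^-7) = 6.3181 × 10^14 km = (6.3181 × 10^14) / (9.461 × 10^12) ly = 66.78 ly.

66.78 ly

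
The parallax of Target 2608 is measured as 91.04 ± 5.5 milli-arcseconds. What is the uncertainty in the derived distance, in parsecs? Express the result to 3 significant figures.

d = 1/p, so σ_d = σ_p / p².
σ_d = 0.00550 / (0.09104)² = 0.00550 / 0.0082883 = 0.66359 pc.

0.664 pc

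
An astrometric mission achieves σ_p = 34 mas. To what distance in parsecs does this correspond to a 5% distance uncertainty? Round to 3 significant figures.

σ_d/d = σ_p/p, so the condition is σ_p/p ≤ 0.05, i.e. p ≥ σ_p/0.05.
p_min = 34/0.05 = 680 mas = 0.68 arcsec.
d_max = 1/p_min = 1/0.68 = 1.4706 pc.

1.47 pc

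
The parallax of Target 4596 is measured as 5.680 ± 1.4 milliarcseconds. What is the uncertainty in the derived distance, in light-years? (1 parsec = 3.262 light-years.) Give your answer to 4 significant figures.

141.6 ly

d = 1/p, so σ_d = σ_p / p².
σ_d = 0.00140 / (0.005680)² = 0.00140 / 0.000032262 = 43.395 pc = 43.395 × 3.262 ly = 141.55 ly.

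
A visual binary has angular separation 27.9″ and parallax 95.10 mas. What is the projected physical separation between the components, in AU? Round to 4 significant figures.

293.4 AU

d = 1/p = 1/0.09510″ = 10.515 pc.
At distance d (pc), an angle of θ arcsec spans θ·d AU: s = 27.9 × 10.515 = 293.37 AU.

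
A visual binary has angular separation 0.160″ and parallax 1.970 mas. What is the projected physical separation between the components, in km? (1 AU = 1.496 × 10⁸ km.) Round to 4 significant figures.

d = 1/p = 1/0.001970″ = 507.61 pc.
At distance d (pc), an angle of θ arcsec spans θ·d AU: s = 0.160 × 507.61 = 81.218 AU.
= 81.218 × 1.496 × 10⁸ km = 1.2150 × 10^10 km.

1.215 × 10^10 km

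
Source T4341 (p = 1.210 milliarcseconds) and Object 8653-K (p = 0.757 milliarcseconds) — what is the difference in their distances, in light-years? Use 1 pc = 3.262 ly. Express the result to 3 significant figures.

d_A = 1/0.001210″ = 826.45 pc; d_B = 1/0.0007570″ = 1321 pc.
|d_B − d_A| = |1321 − 826.45| = 494.55 pc = 494.55 × 3.262 ly = 1613.2 ly.

1610 ly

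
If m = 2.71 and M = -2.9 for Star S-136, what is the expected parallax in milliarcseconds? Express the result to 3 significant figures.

7.55 mas

m − M = 2.71 − (-2.9) = 5.61.
d = 10^((m−M)/5 + 1) = 10^2.122 = 132.43 pc.
p = 1/d = 1/132.43 = 0.0075512 arcsec = 7.5512 mas.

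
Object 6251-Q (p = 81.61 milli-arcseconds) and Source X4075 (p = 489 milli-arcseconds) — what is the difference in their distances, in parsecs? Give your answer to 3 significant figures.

10.2 pc

d_A = 1/0.08161″ = 12.253 pc; d_B = 1/0.4890″ = 2.045 pc.
|d_B − d_A| = |2.045 − 12.253| = 10.208 pc.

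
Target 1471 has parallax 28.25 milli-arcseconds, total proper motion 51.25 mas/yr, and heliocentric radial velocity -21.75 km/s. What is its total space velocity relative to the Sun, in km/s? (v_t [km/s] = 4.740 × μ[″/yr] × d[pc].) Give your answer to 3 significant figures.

d = 1/p = 1/0.02825″ = 35.398 pc.
μ = 51.25 mas/yr = 0.05125 ″/yr.
v_t = 4.740 μ d = 4.740 × 0.05125 × 35.398 = 8.5991 km/s.
v = √(v_r² + v_t²) = √((-21.75)² + 8.5991²) = √547.007 = 23.388 km/s.

23.4 km/s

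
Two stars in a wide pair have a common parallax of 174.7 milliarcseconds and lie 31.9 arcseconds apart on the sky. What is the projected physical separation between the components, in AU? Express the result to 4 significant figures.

182.6 AU

d = 1/p = 1/0.1747″ = 5.7241 pc.
At distance d (pc), an angle of θ arcsec spans θ·d AU: s = 31.9 × 5.7241 = 182.6 AU.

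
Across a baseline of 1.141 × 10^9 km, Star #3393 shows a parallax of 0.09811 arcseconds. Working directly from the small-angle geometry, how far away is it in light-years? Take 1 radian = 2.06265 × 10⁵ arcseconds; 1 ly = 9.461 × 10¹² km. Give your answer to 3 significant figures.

θ = 0.09811″ = 0.09811/206265 = 4.7565 × 10^-7 rad.
d = B/θ = (1.141 × 10^9) / (4.7565 × 10^-7) = 2.3988 × 10^15 km = (2.3988 × 10^15) / (9.461 × 10^12) ly = 253.55 ly.

254 ly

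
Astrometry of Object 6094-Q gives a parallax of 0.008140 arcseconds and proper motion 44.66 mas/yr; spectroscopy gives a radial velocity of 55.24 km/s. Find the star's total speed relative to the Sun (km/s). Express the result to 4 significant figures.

61.06 km/s

d = 1/p = 1/0.008140″ = 122.85 pc.
μ = 44.66 mas/yr = 0.04466 ″/yr.
v_t = 4.740 μ d = 4.740 × 0.04466 × 122.85 = 26.006 km/s.
v = √(v_r² + v_t²) = √(55.24² + 26.006²) = √3727.77 = 61.055 km/s.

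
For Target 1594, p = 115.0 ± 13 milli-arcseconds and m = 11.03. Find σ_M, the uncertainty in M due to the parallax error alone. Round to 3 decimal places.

σ_M = 0.245 mag

M = m − 5 log₁₀ d + 5 = m + 5 log₁₀ p + 5, so ∂M/∂p = 5/(p ln 10).
σ_M = (5/ln 10) · (σ_p/p) = 2.1715 × 13/115.0 = 2.1715 × 0.11304 = 0.24547.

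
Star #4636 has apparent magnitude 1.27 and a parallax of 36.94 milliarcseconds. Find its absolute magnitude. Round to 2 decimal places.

M = -0.89

d = 1/p = 1/0.03694″ = 27.071 pc.
m − M = 5 log₁₀(27.071) − 5 = 7.1625 − 5 = 2.1625.
M = m − (m − M) = 1.27 − 2.1625 = -0.89.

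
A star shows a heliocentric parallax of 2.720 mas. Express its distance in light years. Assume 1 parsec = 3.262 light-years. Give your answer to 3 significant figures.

p = 2.720 mas = 0.002720 arcsec.
d = 1/p = 1/0.002720 = 367.65 pc.
In light-years: 367.65 × 3.262 = 1199.3 ly.

1200 light years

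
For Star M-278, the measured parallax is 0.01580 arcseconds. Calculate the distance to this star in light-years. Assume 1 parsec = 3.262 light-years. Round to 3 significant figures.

d = 1/p = 1/0.01580 = 63.291 pc.
In light-years: 63.291 × 3.262 = 206.46 ly.

206 light years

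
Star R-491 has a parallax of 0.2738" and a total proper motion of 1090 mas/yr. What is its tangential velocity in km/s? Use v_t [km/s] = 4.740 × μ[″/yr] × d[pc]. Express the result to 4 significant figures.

d = 1/p = 1/0.2738″ = 3.6523 pc.
μ = 1090 mas/yr = 1.09 ″/yr.
v_t = 4.74 × μ × d = 4.74 × 1.09 × 3.6523 = 18.87 km/s.

18.87 km/s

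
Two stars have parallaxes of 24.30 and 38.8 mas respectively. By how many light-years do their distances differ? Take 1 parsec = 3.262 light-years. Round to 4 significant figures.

50.17 ly

d_A = 1/0.02430″ = 41.152 pc; d_B = 1/0.03880″ = 25.773 pc.
|d_B − d_A| = |25.773 − 41.152| = 15.379 pc = 15.379 × 3.262 ly = 50.166 ly.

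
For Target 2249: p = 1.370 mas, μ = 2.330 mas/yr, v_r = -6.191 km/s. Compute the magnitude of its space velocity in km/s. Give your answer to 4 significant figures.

10.16 km/s

d = 1/p = 1/0.001370″ = 729.93 pc.
μ = 2.330 mas/yr = 0.002330 ″/yr.
v_t = 4.740 μ d = 4.740 × 0.002330 × 729.93 = 8.0615 km/s.
v = √(v_r² + v_t²) = √((-6.191)² + 8.0615²) = √103.316 = 10.164 km/s.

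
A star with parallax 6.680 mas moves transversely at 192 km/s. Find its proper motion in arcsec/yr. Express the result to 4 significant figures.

0.2706 arcsec/yr

d = 1/p = 1/0.006680″ = 149.7 pc.
μ = v_t / (4.74 d) = 192 / (4.74 × 149.7) = 192 / 709.58 = 0.27058 ″/yr.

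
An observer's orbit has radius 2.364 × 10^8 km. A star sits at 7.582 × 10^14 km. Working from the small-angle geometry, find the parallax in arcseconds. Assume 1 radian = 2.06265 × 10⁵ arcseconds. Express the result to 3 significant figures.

θ ≈ B/d = (2.364 × 10^8) / (7.582 × 10^14) = 3.1179 × 10^-7 rad.
In arcseconds: 3.1179 × 10^-7 × 206265 = 0.064311″.

0.0643 arcsec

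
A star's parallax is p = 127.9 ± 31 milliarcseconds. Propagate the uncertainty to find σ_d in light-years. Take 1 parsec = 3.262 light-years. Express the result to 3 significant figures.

6.18 ly

d = 1/p, so σ_d = σ_p / p².
σ_d = 0.0310 / (0.1279)² = 0.0310 / 0.016358 = 1.8951 pc = 1.8951 × 3.262 ly = 6.1818 ly.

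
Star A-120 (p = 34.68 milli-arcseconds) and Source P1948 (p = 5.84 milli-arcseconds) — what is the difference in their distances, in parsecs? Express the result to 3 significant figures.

142 pc

d_A = 1/0.03468″ = 28.835 pc; d_B = 1/0.005840″ = 171.23 pc.
|d_B − d_A| = |171.23 − 28.835| = 142.4 pc.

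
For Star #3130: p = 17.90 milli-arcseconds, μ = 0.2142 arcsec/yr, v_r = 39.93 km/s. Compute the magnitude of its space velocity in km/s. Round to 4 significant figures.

d = 1/p = 1/0.01790″ = 55.866 pc.
v_t = 4.740 μ d = 4.740 × 0.2142 × 55.866 = 56.721 km/s.
v = √(v_r² + v_t²) = √(39.93² + 56.721²) = √4811.68 = 69.366 km/s.

69.37 km/s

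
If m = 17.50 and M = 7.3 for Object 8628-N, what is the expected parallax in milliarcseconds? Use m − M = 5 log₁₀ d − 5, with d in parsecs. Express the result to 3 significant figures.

m − M = 17.50 − 7.3 = 10.20.
d = 10^((m−M)/5 + 1) = 10^3.040 = 1096.5 pc.
p = 1/d = 1/1096.5 = 0.00091199 arcsec = 0.91199 mas.

0.912 mas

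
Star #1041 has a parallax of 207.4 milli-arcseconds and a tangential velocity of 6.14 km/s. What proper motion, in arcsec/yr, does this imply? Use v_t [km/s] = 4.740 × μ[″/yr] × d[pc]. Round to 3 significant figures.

0.269 arcsec/yr

d = 1/p = 1/0.2074″ = 4.8216 pc.
μ = v_t / (4.74 d) = 6.14 / (4.74 × 4.8216) = 6.14 / 22.854 = 0.26866 ″/yr.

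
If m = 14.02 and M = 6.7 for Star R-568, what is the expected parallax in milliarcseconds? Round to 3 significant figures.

3.44 mas

m − M = 14.02 − 6.7 = 7.32.
d = 10^((m−M)/5 + 1) = 10^2.464 = 291.07 pc.
p = 1/d = 1/291.07 = 0.0034356 arcsec = 3.4356 mas.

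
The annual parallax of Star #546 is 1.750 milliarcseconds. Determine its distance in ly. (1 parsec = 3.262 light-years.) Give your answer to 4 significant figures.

1864 ly

p = 1.750 milliarcseconds = 0.001750 arcsec.
d = 1/p = 1/0.001750 = 571.43 pc.
In light-years: 571.43 × 3.262 = 1864 ly.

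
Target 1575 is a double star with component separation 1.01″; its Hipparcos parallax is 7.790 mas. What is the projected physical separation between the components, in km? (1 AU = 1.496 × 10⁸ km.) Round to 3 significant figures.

1.94 × 10^10 km

d = 1/p = 1/0.007790″ = 128.37 pc.
At distance d (pc), an angle of θ arcsec spans θ·d AU: s = 1.01 × 128.37 = 129.65 AU.
= 129.65 × 1.496 × 10⁸ km = 1.9396 × 10^10 km.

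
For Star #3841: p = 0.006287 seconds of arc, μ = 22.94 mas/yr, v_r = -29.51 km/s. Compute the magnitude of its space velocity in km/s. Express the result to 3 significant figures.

d = 1/p = 1/0.006287″ = 159.06 pc.
μ = 22.94 mas/yr = 0.02294 ″/yr.
v_t = 4.740 μ d = 4.740 × 0.02294 × 159.06 = 17.295 km/s.
v = √(v_r² + v_t²) = √((-29.51)² + 17.295²) = √1169.96 = 34.205 km/s.

34.2 km/s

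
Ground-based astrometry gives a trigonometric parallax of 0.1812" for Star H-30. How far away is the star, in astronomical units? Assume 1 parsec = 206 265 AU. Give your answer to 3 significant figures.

d = 1/p = 1/0.1812 = 5.5188 pc.
In AU: 5.5188 × 206265 = 1.1383 × 10^6 AU.

1.14 × 10^6 AU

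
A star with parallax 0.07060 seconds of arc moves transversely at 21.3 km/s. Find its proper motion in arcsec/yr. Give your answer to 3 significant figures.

0.317 arcsec/yr

d = 1/p = 1/0.07060″ = 14.164 pc.
μ = v_t / (4.74 d) = 21.3 / (4.74 × 14.164) = 21.3 / 67.137 = 0.31726 ″/yr.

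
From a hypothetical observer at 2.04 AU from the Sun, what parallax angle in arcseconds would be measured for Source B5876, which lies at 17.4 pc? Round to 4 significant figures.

0.1172 arcsec

p (arcsec) = B (AU) / d (pc).
p = 2.04 / 17.4 = 0.11724 arcsec.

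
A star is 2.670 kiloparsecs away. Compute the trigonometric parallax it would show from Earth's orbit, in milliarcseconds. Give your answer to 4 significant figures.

0.3745 mas

d = 2.670 kpc = 2670 pc.
p = 1/d = 1/2670 = 0.00037453 arcsec.
= 0.00037453 × 1000 = 0.37453 mas.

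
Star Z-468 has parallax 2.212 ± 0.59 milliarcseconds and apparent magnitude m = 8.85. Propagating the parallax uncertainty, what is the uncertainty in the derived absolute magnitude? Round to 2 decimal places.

σ_M = 0.58 mag

M = m − 5 log₁₀ d + 5 = m + 5 log₁₀ p + 5, so ∂M/∂p = 5/(p ln 10).
σ_M = (5/ln 10) · (σ_p/p) = 2.1715 × 0.59/2.212 = 2.1715 × 0.26673 = 0.5792.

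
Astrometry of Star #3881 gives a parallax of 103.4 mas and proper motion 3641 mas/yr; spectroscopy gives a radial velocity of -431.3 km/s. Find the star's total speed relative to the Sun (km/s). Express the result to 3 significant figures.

d = 1/p = 1/0.1034″ = 9.6712 pc.
μ = 3641 mas/yr = 3.641 ″/yr.
v_t = 4.740 μ d = 4.740 × 3.641 × 9.6712 = 166.91 km/s.
v = √(v_r² + v_t²) = √((-431.3)² + 166.91²) = √213879 = 462.47 km/s.

462 km/s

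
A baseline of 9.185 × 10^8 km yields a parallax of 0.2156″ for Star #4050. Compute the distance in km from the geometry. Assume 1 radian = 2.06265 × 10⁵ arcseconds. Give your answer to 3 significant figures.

8.79 × 10^14 km

θ = 0.2156″ = 0.2156/206265 = 1.0453 × 10^-6 rad.
d = B/θ = (9.185 × 10^8) / (1.0453 × 10^-6) = 8.7870 × 10^14 km.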